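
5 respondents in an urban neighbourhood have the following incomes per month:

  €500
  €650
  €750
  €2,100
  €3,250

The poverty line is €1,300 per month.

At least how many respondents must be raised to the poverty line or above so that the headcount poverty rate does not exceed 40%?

1

Currently q = 3 of N = 5 are below the line (H = 0.600).
A headcount ratio of at most 40% allows at most ⌊0.40 × 5⌋ = 2 poor respondents.
So at least 3 − 2 = 1 must be lifted.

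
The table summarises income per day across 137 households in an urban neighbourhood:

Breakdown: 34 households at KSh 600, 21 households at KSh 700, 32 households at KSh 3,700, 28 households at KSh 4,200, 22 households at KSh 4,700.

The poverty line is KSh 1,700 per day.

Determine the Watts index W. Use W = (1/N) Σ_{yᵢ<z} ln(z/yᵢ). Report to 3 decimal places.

0.394

Poor units: 34×KSh 600, 21×KSh 700 (q = 55 of N = 137).
Log gaps: ln(1700/600) = 1.0415 (×34); ln(1700/700) = 0.8873 (×21).
W = 54.042799 / 137 = 0.394.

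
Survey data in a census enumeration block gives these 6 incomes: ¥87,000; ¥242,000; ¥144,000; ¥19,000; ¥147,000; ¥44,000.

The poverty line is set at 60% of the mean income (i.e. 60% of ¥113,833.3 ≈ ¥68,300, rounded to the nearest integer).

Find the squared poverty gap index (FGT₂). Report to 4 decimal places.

0.1079

Incomes under z: ¥19,000, ¥44,000 (q = 2 of N = 6).
Shortfall ratios: (68300−19000)/68300 = 0.7218; (68300−44000)/68300 = 0.3558.
Squared: 0.5210; 0.1266.
Sum = 0.647599; P₂ = 0.647599 / 6 = 0.1079.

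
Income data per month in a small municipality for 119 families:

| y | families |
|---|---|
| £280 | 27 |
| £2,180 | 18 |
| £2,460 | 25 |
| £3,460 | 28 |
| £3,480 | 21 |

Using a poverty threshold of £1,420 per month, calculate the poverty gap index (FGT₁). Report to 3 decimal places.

Incomes under z: 27×£280 (q = 27 of N = 119).
Normalized shortfalls: (1420−280)/1420 = 0.8028 (×27).
Σ = 21.676056. Dividing by the full population N = 119 gives P₁ = 0.182.

0.182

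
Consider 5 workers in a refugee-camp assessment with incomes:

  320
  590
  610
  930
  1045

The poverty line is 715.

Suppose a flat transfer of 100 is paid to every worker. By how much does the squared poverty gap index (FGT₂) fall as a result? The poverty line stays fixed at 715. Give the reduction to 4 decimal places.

0.0372

Before: below the line — 320, 590, 610; squared poverty gap index (FGT₂) = 0.071466.
After the 100 transfer: below the line — 420, 690, 710; squared poverty gap index (FGT₂) = 0.034300.
Reduction = 0.071466 − 0.034300 = 0.0372.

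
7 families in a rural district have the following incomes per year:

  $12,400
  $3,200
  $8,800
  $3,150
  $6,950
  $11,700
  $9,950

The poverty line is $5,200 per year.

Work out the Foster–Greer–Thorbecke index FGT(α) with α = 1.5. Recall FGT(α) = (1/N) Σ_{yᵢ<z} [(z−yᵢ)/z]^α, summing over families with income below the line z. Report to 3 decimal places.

0.069

Below z: $3,150, $3,200 (q = 2 of N = 7).
Gap ratios (z−y)/z: (5200−3150)/5200 = 0.3942; (5200−3200)/5200 = 0.3846.
Raised to α = 1.5: 0.24753; 0.23853.
Sum = 0.486057; FGT(1.5) = 0.486057 / 7 = 0.069.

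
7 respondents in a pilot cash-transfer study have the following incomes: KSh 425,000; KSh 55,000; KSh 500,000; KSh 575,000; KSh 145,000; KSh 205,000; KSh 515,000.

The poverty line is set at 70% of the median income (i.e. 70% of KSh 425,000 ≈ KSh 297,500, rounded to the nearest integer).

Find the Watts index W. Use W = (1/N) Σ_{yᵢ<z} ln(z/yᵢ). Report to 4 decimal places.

Poor units: KSh 55,000, KSh 145,000, KSh 205,000 (q = 3 of N = 7).
Log gaps: ln(297500/55000) = 1.6881; ln(297500/145000) = 0.7187; ln(297500/205000) = 0.3724.
W = 2.779166 / 7 = 0.3970.

0.3970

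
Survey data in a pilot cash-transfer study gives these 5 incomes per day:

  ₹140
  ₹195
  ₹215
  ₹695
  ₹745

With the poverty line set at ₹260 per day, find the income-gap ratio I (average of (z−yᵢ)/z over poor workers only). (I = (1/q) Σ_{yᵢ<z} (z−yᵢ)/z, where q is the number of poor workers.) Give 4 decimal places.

0.2949

Below the line: ₹140, ₹195, ₹215 (q = 3 of N = 5).
Shortfall ratios (z−y)/z: 0.4615, 0.2500, 0.1731; sum = 0.884615.
The income-gap ratio divides by q (the poor only): 0.884615 / 3 = 0.2949.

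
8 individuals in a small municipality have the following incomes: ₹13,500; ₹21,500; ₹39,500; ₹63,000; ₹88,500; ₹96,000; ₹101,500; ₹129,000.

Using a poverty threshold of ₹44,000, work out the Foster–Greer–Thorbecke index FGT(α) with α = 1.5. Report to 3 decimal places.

Poor units: ₹13,500, ₹21,500, ₹39,500 (q = 3 of N = 8).
Shortfall ratios: (44000−13500)/44000 = 0.6932; (44000−21500)/44000 = 0.5114; (44000−39500)/44000 = 0.1023.
Raised to α = 1.5: 0.57713; 0.36567; 0.03271.
Sum = 0.975508; FGT(1.5) = 0.975508 / 8 = 0.122.

0.122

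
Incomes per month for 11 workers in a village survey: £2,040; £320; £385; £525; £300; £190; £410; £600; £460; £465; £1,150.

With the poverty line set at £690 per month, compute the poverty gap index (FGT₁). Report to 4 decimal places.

Below z: £190, £300, £320, £385, £410, £460, £465, £525, £600 (q = 9 of N = 11).
Shortfall ratios: (690−190)/690 = 0.7246; (690−300)/690 = 0.5652; (690−320)/690 = 0.5362; (690−385)/690 = 0.4420; (690−410)/690 = 0.4058; (690−460)/690 = 0.3333; (690−465)/690 = 0.3261; (690−525)/690 = 0.2391; (690−600)/690 = 0.1304.
Sum of shortfalls = 3.702899; P₁ averages over all N: 3.702899 / 11 = 0.3366.

0.3366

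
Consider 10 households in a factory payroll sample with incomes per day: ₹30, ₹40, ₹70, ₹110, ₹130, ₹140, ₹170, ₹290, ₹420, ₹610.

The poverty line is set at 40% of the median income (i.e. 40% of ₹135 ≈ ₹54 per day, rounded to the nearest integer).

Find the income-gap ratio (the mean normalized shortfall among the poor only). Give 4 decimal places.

Below the line: ₹30, ₹40 (q = 2 of N = 10).
Shortfall ratios (z−y)/z: 0.4444, 0.2593; sum = 0.703704.
The income-gap ratio divides by q (the poor only): 0.703704 / 2 = 0.3519.

0.3519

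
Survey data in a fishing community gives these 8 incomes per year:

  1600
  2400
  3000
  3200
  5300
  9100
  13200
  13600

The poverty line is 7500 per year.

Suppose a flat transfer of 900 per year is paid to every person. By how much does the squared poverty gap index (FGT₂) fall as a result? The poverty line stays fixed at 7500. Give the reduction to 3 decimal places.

Before: below the line — 1600, 2400, 3000, 3200, 5300; squared poverty gap index (FGT₂) = 0.23200.
After the 900 transfer: below the line — 2500, 3300, 3900, 4100, 6200; squared poverty gap index (FGT₂) = 0.15300.
Reduction = 0.23200 − 0.15300 = 0.079.

0.079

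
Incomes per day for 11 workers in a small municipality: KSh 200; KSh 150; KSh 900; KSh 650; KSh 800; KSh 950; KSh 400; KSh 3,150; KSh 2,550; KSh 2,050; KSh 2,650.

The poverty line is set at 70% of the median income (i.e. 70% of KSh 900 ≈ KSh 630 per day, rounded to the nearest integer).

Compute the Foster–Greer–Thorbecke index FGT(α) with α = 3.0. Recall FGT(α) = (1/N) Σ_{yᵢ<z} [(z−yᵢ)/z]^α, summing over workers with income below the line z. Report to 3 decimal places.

Below the line: KSh 150, KSh 200, KSh 400 (q = 3 of N = 11).
Relative gaps: (630−150)/630 = 0.7619; (630−200)/630 = 0.6825; (630−400)/630 = 0.3651.
Raised to α = 3.0: 0.44228; 0.31797; 0.04866.
Sum = 0.808912; FGT(3.0) = 0.808912 / 11 = 0.074.

0.074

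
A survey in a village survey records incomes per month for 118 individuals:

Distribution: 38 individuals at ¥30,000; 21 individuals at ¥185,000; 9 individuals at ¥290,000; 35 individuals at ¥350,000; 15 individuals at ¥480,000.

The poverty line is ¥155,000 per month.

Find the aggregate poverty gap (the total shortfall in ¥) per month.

¥4,750,000

Incomes under z: 38×¥30,000 (q = 38 of N = 118).
Individual gaps: 38×(155000−30000) = 4750000.
Aggregate gap = ¥4,750,000.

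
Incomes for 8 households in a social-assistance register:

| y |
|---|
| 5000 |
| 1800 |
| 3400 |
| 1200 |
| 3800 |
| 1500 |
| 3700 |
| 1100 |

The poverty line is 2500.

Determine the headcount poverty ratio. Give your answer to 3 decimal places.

4 of the 8 households have income below 2500.
H = 4/8 = 0.500.

0.500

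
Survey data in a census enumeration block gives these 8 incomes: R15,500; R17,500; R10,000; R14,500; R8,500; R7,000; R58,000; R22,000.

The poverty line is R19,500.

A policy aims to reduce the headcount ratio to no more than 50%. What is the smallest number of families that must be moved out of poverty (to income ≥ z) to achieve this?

2

Currently q = 6 of N = 8 are below the line (H = 0.750).
A headcount ratio of at most 50% allows at most ⌊0.50 × 8⌋ = 4 poor families.
So at least 6 − 4 = 2 must be lifted.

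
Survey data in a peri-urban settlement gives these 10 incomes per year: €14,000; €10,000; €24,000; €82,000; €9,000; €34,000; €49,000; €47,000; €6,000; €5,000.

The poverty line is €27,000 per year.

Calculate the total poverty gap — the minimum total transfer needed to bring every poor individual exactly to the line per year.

€94,000

Below z: €5,000, €6,000, €9,000, €10,000, €14,000, €24,000 (q = 6 of N = 10).
Individual gaps: 27000−5000 = 22000; 27000−6000 = 21000; 27000−9000 = 18000; 27000−10000 = 17000; 27000−14000 = 13000; 27000−24000 = 3000.
Aggregate gap = €94,000.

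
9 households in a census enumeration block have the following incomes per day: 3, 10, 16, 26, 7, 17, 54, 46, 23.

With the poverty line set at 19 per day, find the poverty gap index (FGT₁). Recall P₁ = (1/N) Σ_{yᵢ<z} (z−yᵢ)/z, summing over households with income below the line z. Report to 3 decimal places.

Incomes under z: 3, 7, 10, 16, 17 (q = 5 of N = 9).
Shortfall ratios: (19−3)/19 = 0.8421; (19−7)/19 = 0.6316; (19−10)/19 = 0.4737; (19−16)/19 = 0.1579; (19−17)/19 = 0.1053.
Σ = 2.210526. Dividing by the full population N = 9 gives P₁ = 0.246.

0.246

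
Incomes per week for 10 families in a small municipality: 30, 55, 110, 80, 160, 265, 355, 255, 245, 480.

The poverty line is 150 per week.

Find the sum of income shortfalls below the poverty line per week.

325

Poor units: 30, 55, 80, 110 (q = 4 of N = 10).
Individual gaps: 150−30 = 120; 150−55 = 95; 150−80 = 70; 150−110 = 40.
Aggregate gap = 325.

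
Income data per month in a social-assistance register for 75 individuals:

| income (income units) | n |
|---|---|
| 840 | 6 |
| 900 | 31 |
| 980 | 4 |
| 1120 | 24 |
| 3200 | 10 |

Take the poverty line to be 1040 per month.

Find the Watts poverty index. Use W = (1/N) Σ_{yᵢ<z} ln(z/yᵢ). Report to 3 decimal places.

0.080

Below the line: 6×840, 31×900, 4×980 (q = 41 of N = 75).
Log shortfalls: ln(1040/840) = 0.2136 (×6); ln(1040/900) = 0.1446 (×31); ln(1040/980) = 0.0594 (×4).
W = 6.001156 / 75 = 0.080.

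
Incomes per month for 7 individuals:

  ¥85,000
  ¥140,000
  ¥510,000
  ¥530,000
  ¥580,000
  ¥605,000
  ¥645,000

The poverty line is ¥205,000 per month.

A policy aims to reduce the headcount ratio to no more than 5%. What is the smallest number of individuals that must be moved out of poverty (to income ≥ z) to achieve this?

2 of the 7 individuals are poor, so H = 2/7 = 0.286.
A headcount ratio of at most 5% allows at most ⌊0.05 × 7⌋ = 0 poor individuals.
So at least 2 − 0 = 2 must be lifted.

2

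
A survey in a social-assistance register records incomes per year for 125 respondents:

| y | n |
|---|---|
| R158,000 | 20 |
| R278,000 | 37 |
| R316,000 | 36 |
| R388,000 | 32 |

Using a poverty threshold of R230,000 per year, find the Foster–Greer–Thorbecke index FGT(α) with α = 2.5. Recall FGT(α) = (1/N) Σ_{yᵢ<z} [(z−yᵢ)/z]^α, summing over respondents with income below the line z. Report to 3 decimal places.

0.009

Incomes under z: 20×R158,000 (q = 20 of N = 125).
Gap ratios (z−y)/z: (230000−158000)/230000 = 0.3130 (×20).
Raised to α = 2.5: 0.05483 (×20).
Sum = 1.096583; FGT(2.5) = 1.096583 / 125 = 0.009.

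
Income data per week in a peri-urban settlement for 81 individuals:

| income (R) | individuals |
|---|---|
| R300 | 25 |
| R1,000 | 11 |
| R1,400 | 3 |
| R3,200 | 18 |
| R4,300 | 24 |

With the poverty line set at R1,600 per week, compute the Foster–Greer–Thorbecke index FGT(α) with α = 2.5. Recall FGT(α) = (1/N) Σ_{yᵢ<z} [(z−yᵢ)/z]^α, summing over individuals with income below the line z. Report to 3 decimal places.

Poor units: 25×R300, 11×R1,000, 3×R1,400 (q = 39 of N = 81).
Normalized shortfalls: (1600−300)/1600 = 0.8125 (×25); (1600−1000)/1600 = 0.3750 (×11); (1600−1400)/1600 = 0.1250 (×3).
Raised to α = 2.5: 0.59506 (×25); 0.08611 (×11); 0.00552 (×3).
Sum = 15.840256; FGT(2.5) = 15.840256 / 81 = 0.196.

0.196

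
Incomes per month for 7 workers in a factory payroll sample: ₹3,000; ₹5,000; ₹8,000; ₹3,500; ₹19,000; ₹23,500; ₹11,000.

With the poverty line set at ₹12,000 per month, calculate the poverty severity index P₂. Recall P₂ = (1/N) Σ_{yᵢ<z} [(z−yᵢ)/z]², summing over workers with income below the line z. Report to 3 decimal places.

Incomes under z: ₹3,000, ₹3,500, ₹5,000, ₹8,000, ₹11,000 (q = 5 of N = 7).
Normalized shortfalls: (12000−3000)/12000 = 0.7500; (12000−3500)/12000 = 0.7083; (12000−5000)/12000 = 0.5833; (12000−8000)/12000 = 0.3333; (12000−11000)/12000 = 0.0833.
Squared: 0.5625; 0.5017; 0.3403; 0.1111; 0.0069.
Sum = 1.522569; P₂ = 1.522569 / 7 = 0.218.

0.218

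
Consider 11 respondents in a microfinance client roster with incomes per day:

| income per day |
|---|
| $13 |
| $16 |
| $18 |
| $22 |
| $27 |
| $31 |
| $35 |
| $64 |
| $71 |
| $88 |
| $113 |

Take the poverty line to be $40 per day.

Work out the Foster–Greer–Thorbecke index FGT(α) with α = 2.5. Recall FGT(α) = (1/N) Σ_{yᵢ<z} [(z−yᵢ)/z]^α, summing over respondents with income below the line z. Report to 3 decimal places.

0.100

Incomes under z: $13, $16, $18, $22, $27, $31, $35 (q = 7 of N = 11).
Normalized shortfalls: (40−13)/40 = 0.6750; (40−16)/40 = 0.6000; (40−18)/40 = 0.5500; (40−22)/40 = 0.4500; (40−27)/40 = 0.3250; (40−31)/40 = 0.2250; (40−35)/40 = 0.1250.
Raised to α = 2.5: 0.37433; 0.27885; 0.22434; 0.13584; 0.06022; 0.02401; 0.00552.
Sum = 1.103123; FGT(2.5) = 1.103123 / 11 = 0.100.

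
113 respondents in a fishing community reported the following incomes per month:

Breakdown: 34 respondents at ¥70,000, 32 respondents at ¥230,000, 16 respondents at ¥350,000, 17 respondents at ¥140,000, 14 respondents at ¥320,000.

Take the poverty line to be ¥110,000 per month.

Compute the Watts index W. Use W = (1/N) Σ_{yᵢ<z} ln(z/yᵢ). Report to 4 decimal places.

Below z: 34×¥70,000 (q = 34 of N = 113).
Log shortfalls: ln(110000/70000) = 0.4520 (×34).
W = 15.367494 / 113 = 0.1360.

0.1360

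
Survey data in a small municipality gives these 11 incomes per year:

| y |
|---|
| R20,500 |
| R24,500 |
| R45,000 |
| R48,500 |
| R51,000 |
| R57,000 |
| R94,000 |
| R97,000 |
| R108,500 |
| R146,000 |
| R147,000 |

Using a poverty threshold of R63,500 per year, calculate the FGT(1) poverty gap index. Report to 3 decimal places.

Below z: R20,500, R24,500, R45,000, R48,500, R51,000, R57,000 (q = 6 of N = 11).
Relative gaps: (63500−20500)/63500 = 0.6772; (63500−24500)/63500 = 0.6142; (63500−45000)/63500 = 0.2913; (63500−48500)/63500 = 0.2362; (63500−51000)/63500 = 0.1969; (63500−57000)/63500 = 0.1024.
Σ = 2.118110. Dividing by the full population N = 11 gives P₁ = 0.193.

0.193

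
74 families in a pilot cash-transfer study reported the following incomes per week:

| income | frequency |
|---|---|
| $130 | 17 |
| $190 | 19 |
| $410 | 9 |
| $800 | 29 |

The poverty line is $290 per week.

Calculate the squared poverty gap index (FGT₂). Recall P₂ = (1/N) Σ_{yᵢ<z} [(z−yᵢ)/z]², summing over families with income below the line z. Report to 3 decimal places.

Below z: 17×$130, 19×$190 (q = 36 of N = 74).
Shortfall ratios: (290−130)/290 = 0.5517 (×17); (290−190)/290 = 0.3448 (×19).
Squared: 0.3044 (×17); 0.1189 (×19).
Sum = 7.434007; P₂ = 7.434007 / 74 = 0.100.

0.100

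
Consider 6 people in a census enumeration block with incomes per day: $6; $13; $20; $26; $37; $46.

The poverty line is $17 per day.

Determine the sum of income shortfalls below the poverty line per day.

$15

Below the line: $6, $13 (q = 2 of N = 6).
Individual gaps: 17−6 = 11; 17−13 = 4.
Aggregate gap = $15.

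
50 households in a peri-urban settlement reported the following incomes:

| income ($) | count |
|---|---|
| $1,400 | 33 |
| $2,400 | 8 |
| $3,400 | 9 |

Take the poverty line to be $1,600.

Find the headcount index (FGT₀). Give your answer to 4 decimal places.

0.6600

33 of the 50 households have income below $1,600.
H = 33/50 = 0.6600.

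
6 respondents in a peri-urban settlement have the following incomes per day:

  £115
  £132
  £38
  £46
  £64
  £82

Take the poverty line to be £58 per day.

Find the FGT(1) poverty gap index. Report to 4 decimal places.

Below the line: £38, £46 (q = 2 of N = 6).
Shortfall ratios: (58−38)/58 = 0.3448; (58−46)/58 = 0.2069.
Σ = 0.551724. Dividing by the full population N = 6 gives P₁ = 0.0920.

0.0920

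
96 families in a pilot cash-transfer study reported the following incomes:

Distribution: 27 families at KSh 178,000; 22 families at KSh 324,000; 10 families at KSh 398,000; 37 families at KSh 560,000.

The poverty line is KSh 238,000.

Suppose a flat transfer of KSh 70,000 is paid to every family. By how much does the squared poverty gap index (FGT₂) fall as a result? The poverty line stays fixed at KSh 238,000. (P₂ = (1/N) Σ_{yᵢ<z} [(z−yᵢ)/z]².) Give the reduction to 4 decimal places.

Before: below the line — 27×KSh 178,000; squared poverty gap index (FGT₂) = 0.017875.
After the KSh 70,000 transfer: below the line — none; squared poverty gap index (FGT₂) = 0.000000.
Reduction = 0.017875 − 0.000000 = 0.0179.

0.0179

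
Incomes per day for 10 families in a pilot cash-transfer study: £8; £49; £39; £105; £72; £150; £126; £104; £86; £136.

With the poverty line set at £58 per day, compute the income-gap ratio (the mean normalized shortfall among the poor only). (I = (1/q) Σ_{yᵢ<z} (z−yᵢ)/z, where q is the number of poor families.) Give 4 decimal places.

0.4483

Incomes under z: £8, £39, £49 (q = 3 of N = 10).
Shortfall ratios (z−y)/z: 0.8621, 0.3276, 0.1552; sum = 1.344828.
The income-gap ratio divides by q (the poor only): 1.344828 / 3 = 0.4483.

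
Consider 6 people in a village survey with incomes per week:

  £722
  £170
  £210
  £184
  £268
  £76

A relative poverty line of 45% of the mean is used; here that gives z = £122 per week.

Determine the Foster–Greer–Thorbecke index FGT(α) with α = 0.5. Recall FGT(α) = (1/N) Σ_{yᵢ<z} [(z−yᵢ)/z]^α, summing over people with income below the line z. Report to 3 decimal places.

Below z: £76 (q = 1 of N = 6).
Normalized shortfalls: (122−76)/122 = 0.3770.
Raised to α = 0.5: 0.61404.
Sum = 0.614043; FGT(0.5) = 0.614043 / 6 = 0.102.

0.102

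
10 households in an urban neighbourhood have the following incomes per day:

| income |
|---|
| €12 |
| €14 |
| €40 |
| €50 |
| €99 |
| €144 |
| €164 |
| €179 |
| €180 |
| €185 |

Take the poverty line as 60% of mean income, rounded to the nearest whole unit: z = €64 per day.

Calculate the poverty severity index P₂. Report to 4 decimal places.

Incomes under z: €12, €14, €40, €50 (q = 4 of N = 10).
Normalized shortfalls: (64−12)/64 = 0.8125; (64−14)/64 = 0.7812; (64−40)/64 = 0.3750; (64−50)/64 = 0.2188.
Squared: 0.6602; 0.6104; 0.1406; 0.0479.
Sum = 1.458984; P₂ = 1.458984 / 10 = 0.1459.

0.1459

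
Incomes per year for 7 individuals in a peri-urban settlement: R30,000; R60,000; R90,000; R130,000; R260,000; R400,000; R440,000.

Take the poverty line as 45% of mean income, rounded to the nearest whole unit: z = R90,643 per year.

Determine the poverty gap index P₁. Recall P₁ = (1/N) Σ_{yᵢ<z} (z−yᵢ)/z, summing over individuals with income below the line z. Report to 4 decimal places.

Incomes under z: R30,000, R60,000, R90,000 (q = 3 of N = 7).
Gap ratios (z−y)/z: (90643−30000)/90643 = 0.6690; (90643−60000)/90643 = 0.3381; (90643−90000)/90643 = 0.0071.
Sum of shortfalls = 1.014188; P₁ averages over all N: 1.014188 / 7 = 0.1449.

0.1449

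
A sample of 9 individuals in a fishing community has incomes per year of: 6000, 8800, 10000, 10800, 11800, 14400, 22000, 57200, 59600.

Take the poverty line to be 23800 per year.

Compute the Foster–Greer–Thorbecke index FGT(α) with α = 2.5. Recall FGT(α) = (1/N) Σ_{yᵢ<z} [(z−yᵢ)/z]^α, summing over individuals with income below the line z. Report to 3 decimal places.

0.173

Incomes under z: 6000, 8800, 10000, 10800, 11800, 14400, 22000 (q = 7 of N = 9).
Gap ratios (z−y)/z: (23800−6000)/23800 = 0.7479; (23800−8800)/23800 = 0.6303; (23800−10000)/23800 = 0.5798; (23800−10800)/23800 = 0.5462; (23800−11800)/23800 = 0.5042; (23800−14400)/23800 = 0.3950; (23800−22000)/23800 = 0.0756.
Raised to α = 2.5: 0.48374; 0.31534; 0.25601; 0.22050; 0.18051; 0.09803; 0.00157.
Sum = 1.555714; FGT(2.5) = 1.555714 / 9 = 0.173.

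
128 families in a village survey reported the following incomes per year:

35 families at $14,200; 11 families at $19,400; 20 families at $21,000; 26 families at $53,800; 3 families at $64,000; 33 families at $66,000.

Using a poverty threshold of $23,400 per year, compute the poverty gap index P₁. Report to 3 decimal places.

Poor units: 35×$14,200, 11×$19,400, 20×$21,000 (q = 66 of N = 128).
Shortfall ratios: (23400−14200)/23400 = 0.3932 (×35); (23400−19400)/23400 = 0.1709 (×11); (23400−21000)/23400 = 0.1026 (×20).
Sum of shortfalls = 17.692308; P₁ averages over all N: 17.692308 / 128 = 0.138.

0.138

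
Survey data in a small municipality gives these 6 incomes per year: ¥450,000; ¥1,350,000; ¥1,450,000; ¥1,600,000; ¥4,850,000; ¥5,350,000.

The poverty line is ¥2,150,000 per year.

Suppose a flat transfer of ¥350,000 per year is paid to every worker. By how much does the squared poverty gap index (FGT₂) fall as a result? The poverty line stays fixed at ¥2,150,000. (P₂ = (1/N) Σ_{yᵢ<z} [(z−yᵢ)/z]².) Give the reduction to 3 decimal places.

0.077

Before: below the line — ¥450,000, ¥1,350,000, ¥1,450,000, ¥1,600,000; squared poverty gap index (FGT₂) = 0.15585.
After the ¥350,000 transfer: below the line — ¥800,000, ¥1,700,000, ¥1,800,000, ¥1,950,000; squared poverty gap index (FGT₂) = 0.07887.
Reduction = 0.15585 − 0.07887 = 0.077.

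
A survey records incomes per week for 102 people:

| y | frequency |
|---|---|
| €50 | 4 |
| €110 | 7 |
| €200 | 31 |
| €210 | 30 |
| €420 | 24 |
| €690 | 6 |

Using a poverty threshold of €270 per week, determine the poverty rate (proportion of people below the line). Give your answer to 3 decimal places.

0.706

72 of the 102 people have income below €270.
H = 72/102 = 0.706.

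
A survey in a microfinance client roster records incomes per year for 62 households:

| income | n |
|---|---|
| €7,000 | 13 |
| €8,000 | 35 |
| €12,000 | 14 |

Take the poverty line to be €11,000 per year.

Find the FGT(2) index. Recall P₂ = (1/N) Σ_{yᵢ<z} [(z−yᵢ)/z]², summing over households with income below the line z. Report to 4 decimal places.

Poor units: 13×€7,000, 35×€8,000 (q = 48 of N = 62).
Gap ratios (z−y)/z: (11000−7000)/11000 = 0.3636 (×13); (11000−8000)/11000 = 0.2727 (×35).
Squared: 0.1322 (×13); 0.0744 (×35).
Sum = 4.322314; P₂ = 4.322314 / 62 = 0.0697.

0.0697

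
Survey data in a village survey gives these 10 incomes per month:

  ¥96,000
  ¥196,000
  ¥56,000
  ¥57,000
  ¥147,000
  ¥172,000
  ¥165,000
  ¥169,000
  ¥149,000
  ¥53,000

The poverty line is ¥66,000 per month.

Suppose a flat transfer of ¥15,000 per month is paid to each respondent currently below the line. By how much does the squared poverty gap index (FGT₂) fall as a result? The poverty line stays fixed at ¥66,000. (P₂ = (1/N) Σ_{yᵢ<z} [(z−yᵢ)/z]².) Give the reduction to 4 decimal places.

Before: below the line — ¥53,000, ¥56,000, ¥57,000; squared poverty gap index (FGT₂) = 0.008035.
After the ¥15,000 transfer: below the line — none; squared poverty gap index (FGT₂) = 0.000000.
Reduction = 0.008035 − 0.000000 = 0.0080.

0.0080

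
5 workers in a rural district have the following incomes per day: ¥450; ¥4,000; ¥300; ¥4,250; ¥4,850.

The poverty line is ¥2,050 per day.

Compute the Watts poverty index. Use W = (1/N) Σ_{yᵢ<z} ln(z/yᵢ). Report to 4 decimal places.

0.6876

Incomes under z: ¥300, ¥450 (q = 2 of N = 5).
Log gaps: ln(2050/300) = 1.9218; ln(2050/450) = 1.5163.
W = 3.438160 / 5 = 0.6876.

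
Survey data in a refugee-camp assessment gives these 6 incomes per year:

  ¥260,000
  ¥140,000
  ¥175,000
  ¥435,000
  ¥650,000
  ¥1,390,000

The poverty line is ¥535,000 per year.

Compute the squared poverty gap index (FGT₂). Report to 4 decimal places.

Poor units: ¥140,000, ¥175,000, ¥260,000, ¥435,000 (q = 4 of N = 6).
Normalized shortfalls: (535000−140000)/535000 = 0.7383; (535000−175000)/535000 = 0.6729; (535000−260000)/535000 = 0.5140; (535000−435000)/535000 = 0.1869.
Squared: 0.5451; 0.4528; 0.2642; 0.0349.
Sum = 1.297057; P₂ = 1.297057 / 6 = 0.2162.

0.2162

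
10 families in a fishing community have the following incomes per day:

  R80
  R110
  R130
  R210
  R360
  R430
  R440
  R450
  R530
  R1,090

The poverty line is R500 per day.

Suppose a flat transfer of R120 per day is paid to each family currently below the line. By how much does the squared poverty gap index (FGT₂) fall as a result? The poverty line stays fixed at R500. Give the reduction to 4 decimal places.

0.1302

Before: below the line — R80, R110, R130, R210, R360, R430, R440, R450; squared poverty gap index (FGT₂) = 0.232040.
After the R120 transfer: below the line — R200, R230, R250, R330, R480; squared poverty gap index (FGT₂) = 0.101880.
Reduction = 0.232040 − 0.101880 = 0.1302.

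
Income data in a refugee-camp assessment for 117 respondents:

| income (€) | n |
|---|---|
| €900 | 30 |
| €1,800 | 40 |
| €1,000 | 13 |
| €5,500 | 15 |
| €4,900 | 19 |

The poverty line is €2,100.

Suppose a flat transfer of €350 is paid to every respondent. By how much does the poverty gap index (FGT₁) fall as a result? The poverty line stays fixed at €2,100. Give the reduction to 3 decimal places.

0.110

Before: below the line — 30×€900, 13×€1,000, 40×€1,800; poverty gap index (FGT₁) = 0.25356.
After the €350 transfer: below the line — 30×€1,250, 13×€1,350; poverty gap index (FGT₁) = 0.14347.
Reduction = 0.25356 − 0.14347 = 0.110.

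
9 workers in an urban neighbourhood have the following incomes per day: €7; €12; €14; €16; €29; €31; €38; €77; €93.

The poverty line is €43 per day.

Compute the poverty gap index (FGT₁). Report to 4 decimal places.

Below the line: €7, €12, €14, €16, €29, €31, €38 (q = 7 of N = 9).
Relative gaps: (43−7)/43 = 0.8372; (43−12)/43 = 0.7209; (43−14)/43 = 0.6744; (43−16)/43 = 0.6279; (43−29)/43 = 0.3256; (43−31)/43 = 0.2791; (43−38)/43 = 0.1163.
Σ = 3.581395. Dividing by the full population N = 9 gives P₁ = 0.3979.

0.3979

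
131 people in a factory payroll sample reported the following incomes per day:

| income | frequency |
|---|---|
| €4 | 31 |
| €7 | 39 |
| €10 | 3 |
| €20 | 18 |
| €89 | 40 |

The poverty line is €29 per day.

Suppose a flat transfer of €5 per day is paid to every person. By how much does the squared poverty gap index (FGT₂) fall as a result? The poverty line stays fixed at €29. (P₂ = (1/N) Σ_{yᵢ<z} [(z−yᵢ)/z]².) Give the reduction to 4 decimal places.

0.1475

Before: below the line — 31×€4, 39×€7, 3×€10, 18×€20; squared poverty gap index (FGT₂) = 0.370261.
After the €5 transfer: below the line — 31×€9, 39×€12, 3×€15, 18×€25; squared poverty gap index (FGT₂) = 0.222808.
Reduction = 0.370261 − 0.222808 = 0.1475.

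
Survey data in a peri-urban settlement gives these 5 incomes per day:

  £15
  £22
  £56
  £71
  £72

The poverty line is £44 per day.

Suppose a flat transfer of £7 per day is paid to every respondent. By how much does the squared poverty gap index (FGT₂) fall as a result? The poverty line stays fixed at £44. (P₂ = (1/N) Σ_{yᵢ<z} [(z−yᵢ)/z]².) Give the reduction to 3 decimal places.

Before: below the line — £15, £22; squared poverty gap index (FGT₂) = 0.13688.
After the £7 transfer: below the line — £22, £29; squared poverty gap index (FGT₂) = 0.07324.
Reduction = 0.13688 − 0.07324 = 0.064.

0.064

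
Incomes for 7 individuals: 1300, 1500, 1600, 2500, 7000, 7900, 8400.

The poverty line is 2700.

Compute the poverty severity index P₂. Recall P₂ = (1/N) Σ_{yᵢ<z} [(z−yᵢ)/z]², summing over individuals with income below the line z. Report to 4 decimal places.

0.0911

Incomes under z: 1300, 1500, 1600, 2500 (q = 4 of N = 7).
Shortfall ratios: (2700−1300)/2700 = 0.5185; (2700−1500)/2700 = 0.4444; (2700−1600)/2700 = 0.4074; (2700−2500)/2700 = 0.0741.
Squared: 0.2689; 0.1975; 0.1660; 0.0055.
Sum = 0.637860; P₂ = 0.637860 / 7 = 0.0911.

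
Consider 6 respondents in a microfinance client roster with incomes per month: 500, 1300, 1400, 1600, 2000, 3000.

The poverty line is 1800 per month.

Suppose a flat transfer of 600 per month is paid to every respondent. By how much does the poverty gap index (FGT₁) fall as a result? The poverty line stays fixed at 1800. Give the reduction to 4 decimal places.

0.1574

Before: below the line — 500, 1300, 1400, 1600; poverty gap index (FGT₁) = 0.222222.
After the 600 transfer: below the line — 1100; poverty gap index (FGT₁) = 0.064815.
Reduction = 0.222222 − 0.064815 = 0.1574.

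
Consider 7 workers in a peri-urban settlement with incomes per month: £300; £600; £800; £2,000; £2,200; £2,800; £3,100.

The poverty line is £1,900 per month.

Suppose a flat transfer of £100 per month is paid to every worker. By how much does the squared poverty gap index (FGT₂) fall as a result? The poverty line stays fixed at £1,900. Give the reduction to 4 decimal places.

0.0305

Before: below the line — £300, £600, £800; squared poverty gap index (FGT₂) = 0.216066.
After the £100 transfer: below the line — £400, £700, £900; squared poverty gap index (FGT₂) = 0.185596.
Reduction = 0.216066 − 0.185596 = 0.0305.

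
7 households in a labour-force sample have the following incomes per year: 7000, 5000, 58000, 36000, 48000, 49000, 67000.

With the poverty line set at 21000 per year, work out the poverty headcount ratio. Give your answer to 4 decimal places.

0.2857

2 of the 7 households have income below 21000.
H = 2/7 = 0.2857.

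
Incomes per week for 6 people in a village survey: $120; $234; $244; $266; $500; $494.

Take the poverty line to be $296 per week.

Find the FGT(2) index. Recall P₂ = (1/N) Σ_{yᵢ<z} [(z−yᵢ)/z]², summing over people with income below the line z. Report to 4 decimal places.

Poor units: $120, $234, $244, $266 (q = 4 of N = 6).
Relative gaps: (296−120)/296 = 0.5946; (296−234)/296 = 0.2095; (296−244)/296 = 0.1757; (296−266)/296 = 0.1014.
Squared: 0.3535; 0.0439; 0.0309; 0.0103.
Sum = 0.438550; P₂ = 0.438550 / 6 = 0.0731.

0.0731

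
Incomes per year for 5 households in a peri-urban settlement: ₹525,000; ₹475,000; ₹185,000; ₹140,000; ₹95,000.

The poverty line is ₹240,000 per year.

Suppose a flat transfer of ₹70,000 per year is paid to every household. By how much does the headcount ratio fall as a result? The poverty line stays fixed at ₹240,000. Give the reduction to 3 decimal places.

Before: below the line — ₹95,000, ₹140,000, ₹185,000; headcount ratio = 0.60000.
After the ₹70,000 transfer: below the line — ₹165,000, ₹210,000; headcount ratio = 0.40000.
Reduction = 0.60000 − 0.40000 = 0.200.

0.200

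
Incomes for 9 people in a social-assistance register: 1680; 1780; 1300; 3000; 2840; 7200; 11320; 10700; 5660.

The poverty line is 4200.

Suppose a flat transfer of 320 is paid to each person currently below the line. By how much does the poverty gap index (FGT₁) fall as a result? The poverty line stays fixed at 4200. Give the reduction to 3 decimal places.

0.042

Before: below the line — 1300, 1680, 1780, 2840, 3000; poverty gap index (FGT₁) = 0.27513.
After the 320 transfer: below the line — 1620, 2000, 2100, 3160, 3320; poverty gap index (FGT₁) = 0.23280.
Reduction = 0.27513 − 0.23280 = 0.042.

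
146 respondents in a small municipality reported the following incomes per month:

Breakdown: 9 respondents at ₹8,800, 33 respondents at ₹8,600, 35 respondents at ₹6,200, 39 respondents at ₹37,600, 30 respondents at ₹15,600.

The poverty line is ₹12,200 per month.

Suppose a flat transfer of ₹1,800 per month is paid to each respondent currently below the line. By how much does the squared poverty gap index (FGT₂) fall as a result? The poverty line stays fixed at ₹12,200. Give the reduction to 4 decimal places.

0.0481

Before: below the line — 35×₹6,200, 33×₹8,600, 9×₹8,800; squared poverty gap index (FGT₂) = 0.082451.
After the ₹1,800 transfer: below the line — 35×₹8,000, 33×₹10,400, 9×₹10,600; squared poverty gap index (FGT₂) = 0.034392.
Reduction = 0.082451 − 0.034392 = 0.0481.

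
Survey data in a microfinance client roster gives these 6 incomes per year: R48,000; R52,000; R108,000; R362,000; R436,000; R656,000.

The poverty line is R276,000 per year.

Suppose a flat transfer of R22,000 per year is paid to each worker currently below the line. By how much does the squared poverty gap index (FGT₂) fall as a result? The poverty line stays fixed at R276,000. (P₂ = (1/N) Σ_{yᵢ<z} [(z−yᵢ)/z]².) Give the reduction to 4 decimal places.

0.0565

Before: below the line — R48,000, R52,000, R108,000; squared poverty gap index (FGT₂) = 0.285269.
After the R22,000 transfer: below the line — R70,000, R74,000, R130,000; squared poverty gap index (FGT₂) = 0.228760.
Reduction = 0.285269 − 0.228760 = 0.0565.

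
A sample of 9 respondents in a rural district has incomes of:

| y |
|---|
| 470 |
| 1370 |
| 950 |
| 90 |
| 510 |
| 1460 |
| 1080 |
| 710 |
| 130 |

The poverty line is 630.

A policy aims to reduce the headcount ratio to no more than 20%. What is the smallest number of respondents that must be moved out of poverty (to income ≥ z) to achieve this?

Currently q = 4 of N = 9 are below the line (H = 0.444).
A headcount ratio of at most 20% allows at most ⌊0.20 × 9⌋ = 1 poor respondents.
So at least 4 − 1 = 3 must be lifted.

3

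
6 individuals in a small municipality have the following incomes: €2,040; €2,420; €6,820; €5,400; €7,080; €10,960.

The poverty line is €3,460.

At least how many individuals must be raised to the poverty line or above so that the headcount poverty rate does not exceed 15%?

2

Currently q = 2 of N = 6 are below the line (H = 0.333).
A headcount ratio of at most 15% allows at most ⌊0.15 × 6⌋ = 0 poor individuals.
So at least 2 − 0 = 2 must be lifted.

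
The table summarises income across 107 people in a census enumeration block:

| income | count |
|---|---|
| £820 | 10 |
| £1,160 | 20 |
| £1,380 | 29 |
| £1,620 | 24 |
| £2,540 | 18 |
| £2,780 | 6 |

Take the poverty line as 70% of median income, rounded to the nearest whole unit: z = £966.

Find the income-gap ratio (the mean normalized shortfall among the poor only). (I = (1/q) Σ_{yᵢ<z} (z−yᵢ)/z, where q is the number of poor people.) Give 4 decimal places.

Incomes under z: 10×£820 (q = 10 of N = 107).
Relative gaps: 0.1511 (×10); sum = 1.511387.
I averages over the q = 10 poor units only: 1.511387 / 10 = 0.1511.

0.1511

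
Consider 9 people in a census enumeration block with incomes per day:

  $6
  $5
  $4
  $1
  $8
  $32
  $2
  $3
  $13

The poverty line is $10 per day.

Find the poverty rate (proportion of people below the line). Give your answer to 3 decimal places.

7 of the 9 people have income below $10.
H = 7/9 = 0.778.

0.778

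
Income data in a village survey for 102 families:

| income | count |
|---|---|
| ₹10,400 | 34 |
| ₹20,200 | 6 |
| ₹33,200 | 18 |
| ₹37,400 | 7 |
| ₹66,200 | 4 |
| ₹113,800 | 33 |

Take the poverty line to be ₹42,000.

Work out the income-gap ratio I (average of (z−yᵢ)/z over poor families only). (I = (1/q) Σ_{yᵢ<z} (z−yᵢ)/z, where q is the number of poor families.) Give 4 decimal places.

Poor units: 34×₹10,400, 6×₹20,200, 18×₹33,200, 7×₹37,400 (q = 65 of N = 102).
Shortfall ratios (z−y)/z: 0.7524 (×34), 0.5190 (×6), 0.2095 (×18), 0.1095 (×7); sum = 33.233333.
The income-gap ratio divides by q (the poor only): 33.233333 / 65 = 0.5113.

0.5113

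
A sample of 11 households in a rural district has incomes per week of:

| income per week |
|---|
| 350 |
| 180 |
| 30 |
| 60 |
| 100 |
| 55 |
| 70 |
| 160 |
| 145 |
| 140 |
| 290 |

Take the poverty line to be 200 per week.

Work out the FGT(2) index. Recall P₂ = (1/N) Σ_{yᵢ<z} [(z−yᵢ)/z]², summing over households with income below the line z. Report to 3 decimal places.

0.239

Incomes under z: 30, 55, 60, 70, 100, 140, 145, 160, 180 (q = 9 of N = 11).
Relative gaps: (200−30)/200 = 0.8500; (200−55)/200 = 0.7250; (200−60)/200 = 0.7000; (200−70)/200 = 0.6500; (200−100)/200 = 0.5000; (200−140)/200 = 0.3000; (200−145)/200 = 0.2750; (200−160)/200 = 0.2000; (200−180)/200 = 0.1000.
Squared: 0.7225; 0.5256; 0.4900; 0.4225; 0.2500; 0.0900; 0.0756; 0.0400; 0.0100.
Sum = 2.626250; P₂ = 2.626250 / 11 = 0.239.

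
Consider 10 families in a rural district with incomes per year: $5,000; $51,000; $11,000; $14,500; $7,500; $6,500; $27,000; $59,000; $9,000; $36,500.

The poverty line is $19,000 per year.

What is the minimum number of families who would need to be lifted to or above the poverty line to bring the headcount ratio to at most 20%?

6 of the 10 families are poor, so H = 6/10 = 0.600.
A headcount ratio of at most 20% allows at most ⌊0.20 × 10⌋ = 2 poor families.
So at least 6 − 2 = 4 must be lifted.

4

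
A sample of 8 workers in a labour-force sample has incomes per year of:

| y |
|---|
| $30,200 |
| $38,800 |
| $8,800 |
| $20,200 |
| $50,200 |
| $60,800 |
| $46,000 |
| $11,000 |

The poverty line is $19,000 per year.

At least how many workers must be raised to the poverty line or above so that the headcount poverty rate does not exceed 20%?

Currently q = 2 of N = 8 are below the line (H = 0.250).
A headcount ratio of at most 20% allows at most ⌊0.20 × 8⌋ = 1 poor workers.
So at least 2 − 1 = 1 must be lifted.

1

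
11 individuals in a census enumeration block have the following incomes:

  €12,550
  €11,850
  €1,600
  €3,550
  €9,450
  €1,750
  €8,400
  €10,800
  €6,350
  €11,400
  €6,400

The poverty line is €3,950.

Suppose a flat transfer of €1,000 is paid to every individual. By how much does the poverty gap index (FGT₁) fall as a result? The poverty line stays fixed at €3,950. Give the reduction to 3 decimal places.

Before: below the line — €1,600, €1,750, €3,550; poverty gap index (FGT₁) = 0.11392.
After the €1,000 transfer: below the line — €2,600, €2,750; poverty gap index (FGT₁) = 0.05869.
Reduction = 0.11392 − 0.05869 = 0.055.

0.055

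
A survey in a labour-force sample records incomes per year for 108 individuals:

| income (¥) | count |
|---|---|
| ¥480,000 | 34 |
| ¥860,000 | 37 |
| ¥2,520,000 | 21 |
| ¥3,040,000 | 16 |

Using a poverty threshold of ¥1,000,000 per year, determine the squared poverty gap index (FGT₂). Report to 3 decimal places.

0.092

Below the line: 34×¥480,000, 37×¥860,000 (q = 71 of N = 108).
Shortfall ratios: (1000000−480000)/1000000 = 0.5200 (×34); (1000000−860000)/1000000 = 0.1400 (×37).
Squared: 0.2704 (×34); 0.0196 (×37).
Sum = 9.918800; P₂ = 9.918800 / 108 = 0.092.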